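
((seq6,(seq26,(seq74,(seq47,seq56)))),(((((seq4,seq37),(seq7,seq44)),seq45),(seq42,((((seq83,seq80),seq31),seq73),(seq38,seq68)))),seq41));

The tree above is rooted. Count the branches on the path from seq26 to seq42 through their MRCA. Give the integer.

7

The MRCA of seq26 and seq42 is the root of the tree.
From seq26 up to that node: 3 branches. From seq42 up to the same node: 4 branches. Total: 3 + 4 = 7.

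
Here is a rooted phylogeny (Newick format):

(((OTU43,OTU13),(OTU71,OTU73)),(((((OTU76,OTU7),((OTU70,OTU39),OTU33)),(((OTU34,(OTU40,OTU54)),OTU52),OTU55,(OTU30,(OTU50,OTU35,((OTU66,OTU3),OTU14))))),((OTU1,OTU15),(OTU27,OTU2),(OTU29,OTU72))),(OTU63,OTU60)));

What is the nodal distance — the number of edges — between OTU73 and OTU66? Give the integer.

The MRCA of OTU73 and OTU66 is the root of the tree.
From OTU73 up to that node: 3 branches. From OTU66 up to the same node: 9 branches. Total: 3 + 9 = 12.

12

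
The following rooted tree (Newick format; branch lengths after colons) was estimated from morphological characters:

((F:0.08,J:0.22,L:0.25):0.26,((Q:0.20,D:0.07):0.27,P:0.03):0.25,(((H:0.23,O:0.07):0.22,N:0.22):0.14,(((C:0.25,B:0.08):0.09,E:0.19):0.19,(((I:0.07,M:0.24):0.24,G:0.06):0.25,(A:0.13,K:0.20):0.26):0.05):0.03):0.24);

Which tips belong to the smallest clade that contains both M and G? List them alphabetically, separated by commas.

G, I, M

Tracing M: it sits inside (I,M).
Tracing G: it sits inside ((I,M),G).
The smallest clade enclosing both is ((I,M),G); the answer is its 3 terminal taxa in alphabetical order.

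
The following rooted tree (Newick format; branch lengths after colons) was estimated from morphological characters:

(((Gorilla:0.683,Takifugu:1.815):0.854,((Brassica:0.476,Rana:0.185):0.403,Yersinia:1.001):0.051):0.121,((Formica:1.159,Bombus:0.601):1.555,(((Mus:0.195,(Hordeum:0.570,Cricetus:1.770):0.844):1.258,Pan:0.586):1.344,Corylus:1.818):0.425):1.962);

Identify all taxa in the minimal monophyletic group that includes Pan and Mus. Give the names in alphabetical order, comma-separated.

Cricetus, Hordeum, Mus, Pan

Tracing Pan: it sits inside ((Mus,(Hordeum,Cricetus)),Pan).
Tracing Mus: it sits inside (Mus,(Hordeum,Cricetus)).
The smallest clade enclosing both is ((Mus,(Hordeum,Cricetus)),Pan); the answer is its 4 terminal taxa in alphabetical order.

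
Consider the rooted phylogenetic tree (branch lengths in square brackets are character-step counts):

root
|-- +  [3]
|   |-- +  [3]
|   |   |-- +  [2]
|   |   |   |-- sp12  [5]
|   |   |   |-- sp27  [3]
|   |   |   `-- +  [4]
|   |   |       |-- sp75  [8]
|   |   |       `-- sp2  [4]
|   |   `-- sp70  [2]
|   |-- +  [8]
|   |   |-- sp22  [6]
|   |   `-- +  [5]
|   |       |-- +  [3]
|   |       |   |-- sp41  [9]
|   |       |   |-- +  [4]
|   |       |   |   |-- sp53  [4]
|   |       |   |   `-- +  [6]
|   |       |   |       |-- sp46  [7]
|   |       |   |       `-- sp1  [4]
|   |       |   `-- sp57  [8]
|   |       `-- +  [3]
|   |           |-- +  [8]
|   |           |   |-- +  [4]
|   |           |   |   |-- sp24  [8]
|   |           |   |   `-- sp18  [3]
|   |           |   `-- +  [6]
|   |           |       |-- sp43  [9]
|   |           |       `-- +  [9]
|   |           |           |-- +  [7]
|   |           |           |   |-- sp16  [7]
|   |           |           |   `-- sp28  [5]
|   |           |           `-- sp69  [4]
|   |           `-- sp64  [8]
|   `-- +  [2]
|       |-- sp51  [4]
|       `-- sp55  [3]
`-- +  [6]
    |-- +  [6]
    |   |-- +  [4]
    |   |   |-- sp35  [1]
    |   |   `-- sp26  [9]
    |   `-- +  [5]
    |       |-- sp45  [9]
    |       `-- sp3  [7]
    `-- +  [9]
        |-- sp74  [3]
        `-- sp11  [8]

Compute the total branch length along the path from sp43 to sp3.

The path runs sp43 → … → MRCA → … → sp3; the MRCA is the root of the tree.
Branch lengths along that path: 9 + 6 + 8 + 3 + 5 + 8 + 3 + 6 + 6 + 5 + 7 = 66.

66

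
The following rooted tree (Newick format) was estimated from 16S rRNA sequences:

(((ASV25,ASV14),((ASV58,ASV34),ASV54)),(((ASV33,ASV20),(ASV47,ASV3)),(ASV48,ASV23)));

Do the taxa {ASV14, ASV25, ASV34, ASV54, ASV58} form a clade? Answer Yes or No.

Yes

The most recent common ancestor of these taxa subtends ((ASV25,ASV14),((ASV58,ASV34),ASV54)).
That clade has exactly 5 tips — every listed taxon and nothing else — so the group is monophyletic.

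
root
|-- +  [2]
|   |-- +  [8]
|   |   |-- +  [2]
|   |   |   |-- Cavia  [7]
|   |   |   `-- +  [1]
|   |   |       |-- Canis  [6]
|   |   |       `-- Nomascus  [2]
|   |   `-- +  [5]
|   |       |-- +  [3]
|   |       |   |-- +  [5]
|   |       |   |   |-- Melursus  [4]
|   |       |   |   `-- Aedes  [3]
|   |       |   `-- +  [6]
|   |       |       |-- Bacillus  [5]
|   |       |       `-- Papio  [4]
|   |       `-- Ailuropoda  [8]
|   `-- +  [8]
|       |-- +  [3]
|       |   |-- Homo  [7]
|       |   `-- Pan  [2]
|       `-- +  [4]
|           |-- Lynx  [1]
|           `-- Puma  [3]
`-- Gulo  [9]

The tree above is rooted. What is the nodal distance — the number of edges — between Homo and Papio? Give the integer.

8

The MRCA of Homo and Papio is the node subtending (((Cavia,(Canis,Nomascus)),(((Melursus,Aedes),(Bacillus,Papio)),Ailuropoda)),((Homo,Pan),(Lynx,Puma))).
From Homo up to that node: 3 branches. From Papio up to the same node: 5 branches. Total: 3 + 5 = 8.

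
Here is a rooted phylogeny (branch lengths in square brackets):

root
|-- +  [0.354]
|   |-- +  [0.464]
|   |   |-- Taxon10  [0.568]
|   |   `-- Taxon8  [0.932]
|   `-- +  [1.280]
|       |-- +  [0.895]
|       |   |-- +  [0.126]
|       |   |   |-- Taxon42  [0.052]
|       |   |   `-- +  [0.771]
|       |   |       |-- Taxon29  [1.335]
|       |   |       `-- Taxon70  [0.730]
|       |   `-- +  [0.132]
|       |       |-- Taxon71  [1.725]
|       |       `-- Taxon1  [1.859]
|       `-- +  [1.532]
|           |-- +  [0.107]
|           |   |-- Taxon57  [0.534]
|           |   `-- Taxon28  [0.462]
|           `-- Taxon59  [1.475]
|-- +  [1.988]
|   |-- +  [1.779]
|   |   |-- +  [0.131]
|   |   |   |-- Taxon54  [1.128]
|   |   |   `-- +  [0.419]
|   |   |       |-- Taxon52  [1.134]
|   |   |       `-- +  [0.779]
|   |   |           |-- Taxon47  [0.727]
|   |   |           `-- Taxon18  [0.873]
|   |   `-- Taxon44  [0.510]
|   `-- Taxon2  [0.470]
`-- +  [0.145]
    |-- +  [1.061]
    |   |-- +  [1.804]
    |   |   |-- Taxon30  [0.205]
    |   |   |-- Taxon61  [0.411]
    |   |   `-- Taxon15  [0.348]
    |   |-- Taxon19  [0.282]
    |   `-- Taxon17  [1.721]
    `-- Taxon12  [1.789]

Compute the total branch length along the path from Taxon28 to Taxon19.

5.223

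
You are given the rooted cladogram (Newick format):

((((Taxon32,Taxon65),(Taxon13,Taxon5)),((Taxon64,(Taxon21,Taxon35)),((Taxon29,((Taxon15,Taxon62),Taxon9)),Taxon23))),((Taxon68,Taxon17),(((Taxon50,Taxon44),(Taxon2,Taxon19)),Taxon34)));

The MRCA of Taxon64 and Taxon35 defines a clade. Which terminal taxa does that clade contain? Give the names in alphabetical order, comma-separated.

Tracing Taxon64: it sits inside (Taxon64,(Taxon21,Taxon35)).
Tracing Taxon35: it sits inside (Taxon21,Taxon35).
The smallest clade enclosing both is (Taxon64,(Taxon21,Taxon35)); the answer is its 3 terminal taxa in alphabetical order.

Taxon21, Taxon35, Taxon64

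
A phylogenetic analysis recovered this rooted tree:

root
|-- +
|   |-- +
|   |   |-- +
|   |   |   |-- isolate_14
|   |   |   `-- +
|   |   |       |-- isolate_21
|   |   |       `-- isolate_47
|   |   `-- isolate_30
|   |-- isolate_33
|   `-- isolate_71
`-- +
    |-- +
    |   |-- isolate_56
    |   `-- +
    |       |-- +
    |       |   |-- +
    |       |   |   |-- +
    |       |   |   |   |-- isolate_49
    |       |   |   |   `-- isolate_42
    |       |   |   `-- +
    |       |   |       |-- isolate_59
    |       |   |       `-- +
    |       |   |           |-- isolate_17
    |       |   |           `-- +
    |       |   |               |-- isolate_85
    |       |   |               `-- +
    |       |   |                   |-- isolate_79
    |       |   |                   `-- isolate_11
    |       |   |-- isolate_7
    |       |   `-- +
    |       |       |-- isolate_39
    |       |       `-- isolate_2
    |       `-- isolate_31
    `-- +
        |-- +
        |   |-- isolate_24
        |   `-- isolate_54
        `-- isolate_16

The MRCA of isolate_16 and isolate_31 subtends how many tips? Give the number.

15

The MRCA of isolate_16 and isolate_31 is the node subtending ((isolate_56,((((isolate_49,isolate_42),(isolate_59,(isolate_17,(isolate_85,(isolate_79,isolate_11))))),isolate_7,(isolate_39,isolate_2)),isolate_31)),((isolate_24,isolate_54),isolate_16)).
That clade contains 15 terminal taxa: isolate_11, isolate_16, isolate_17, isolate_2, isolate_24, isolate_31, isolate_39, isolate_42, isolate_49, isolate_54, isolate_56, isolate_59, isolate_7, isolate_79, isolate_85.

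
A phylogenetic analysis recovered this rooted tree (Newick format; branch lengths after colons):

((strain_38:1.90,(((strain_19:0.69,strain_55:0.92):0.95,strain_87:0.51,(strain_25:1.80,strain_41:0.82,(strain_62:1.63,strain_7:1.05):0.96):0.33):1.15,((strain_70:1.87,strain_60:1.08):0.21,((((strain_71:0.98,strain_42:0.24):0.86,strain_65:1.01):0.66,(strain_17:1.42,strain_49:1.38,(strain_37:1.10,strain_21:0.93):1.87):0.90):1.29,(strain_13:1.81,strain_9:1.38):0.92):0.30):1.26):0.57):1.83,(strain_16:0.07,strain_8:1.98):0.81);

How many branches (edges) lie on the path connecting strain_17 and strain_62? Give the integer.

9

The MRCA of strain_17 and strain_62 is the node subtending (((strain_19,strain_55),strain_87,(strain_25,strain_41,(strain_62,strain_7))),((strain_70,strain_60),((((strain_71,strain_42),strain_65),(strain_17,strain_49,(strain_37,strain_21))),(strain_13,strain_9)))).
From strain_17 up to that node: 5 branches. From strain_62 up to the same node: 4 branches. Total: 5 + 4 = 9.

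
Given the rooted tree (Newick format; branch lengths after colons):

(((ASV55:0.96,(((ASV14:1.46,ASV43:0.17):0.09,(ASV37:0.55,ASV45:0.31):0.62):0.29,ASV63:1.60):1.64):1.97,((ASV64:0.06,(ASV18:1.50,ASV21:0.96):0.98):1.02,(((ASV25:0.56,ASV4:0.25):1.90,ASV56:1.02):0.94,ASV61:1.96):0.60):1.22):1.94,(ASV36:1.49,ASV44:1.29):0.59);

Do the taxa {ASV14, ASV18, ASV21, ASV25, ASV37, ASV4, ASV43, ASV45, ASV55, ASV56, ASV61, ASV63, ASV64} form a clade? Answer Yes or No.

The most recent common ancestor of these taxa subtends ((ASV55,(((ASV14,ASV43),(ASV37,ASV45)),ASV63)),((ASV64,(ASV18,ASV21)),(((ASV25,ASV4),ASV56),ASV61))).
That clade has exactly 13 tips — every listed taxon and nothing else — so the group is monophyletic.

Yes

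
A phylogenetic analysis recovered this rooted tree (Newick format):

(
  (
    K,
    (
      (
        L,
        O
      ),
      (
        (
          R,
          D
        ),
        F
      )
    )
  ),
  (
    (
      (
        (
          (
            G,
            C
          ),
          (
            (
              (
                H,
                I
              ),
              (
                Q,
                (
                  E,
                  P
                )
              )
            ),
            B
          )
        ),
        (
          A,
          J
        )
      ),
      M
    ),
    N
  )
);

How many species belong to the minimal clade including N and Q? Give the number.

The MRCA of N and Q is the node subtending (((((G,C),(((H,I),(Q,(E,P))),B)),(A,J)),M),N).
That clade contains 12 terminal taxa: A, B, C, E, G, H, I, J, M, N, P, Q.

12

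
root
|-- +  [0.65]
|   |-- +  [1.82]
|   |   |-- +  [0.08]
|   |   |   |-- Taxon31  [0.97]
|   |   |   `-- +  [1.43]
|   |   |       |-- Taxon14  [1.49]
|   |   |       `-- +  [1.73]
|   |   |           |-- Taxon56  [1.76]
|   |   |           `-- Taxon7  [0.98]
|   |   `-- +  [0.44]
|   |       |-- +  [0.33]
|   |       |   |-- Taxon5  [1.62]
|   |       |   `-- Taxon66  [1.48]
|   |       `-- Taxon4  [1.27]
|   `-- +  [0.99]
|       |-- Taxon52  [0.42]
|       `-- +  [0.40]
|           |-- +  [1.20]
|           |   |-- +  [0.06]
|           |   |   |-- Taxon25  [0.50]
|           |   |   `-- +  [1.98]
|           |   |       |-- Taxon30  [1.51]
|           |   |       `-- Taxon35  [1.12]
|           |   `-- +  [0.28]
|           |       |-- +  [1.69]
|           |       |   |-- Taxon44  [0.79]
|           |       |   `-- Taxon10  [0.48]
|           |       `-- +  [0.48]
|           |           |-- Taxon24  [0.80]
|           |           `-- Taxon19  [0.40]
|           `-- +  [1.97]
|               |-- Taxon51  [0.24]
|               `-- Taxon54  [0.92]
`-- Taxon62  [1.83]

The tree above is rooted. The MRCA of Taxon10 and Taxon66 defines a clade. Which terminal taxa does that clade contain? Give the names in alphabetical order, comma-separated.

Taxon10, Taxon14, Taxon19, Taxon24, Taxon25, Taxon30, Taxon31, Taxon35, Taxon4, Taxon44, Taxon5, Taxon51, Taxon52, Taxon54, Taxon56, Taxon66, Taxon7

Tracing Taxon10: it sits inside (Taxon44,Taxon10).
Tracing Taxon66: it sits inside (Taxon5,Taxon66).
The smallest clade enclosing both is (((Taxon31,(Taxon14,(Taxon56,Taxon7))),((Taxon5,Taxon66),Taxon4)),(Taxon52,(((Taxon25,(Taxon30,Taxon35)),((Taxon44,Taxon10),(Taxon24,Taxon19))),(Taxon51,Taxon54)))); the answer is its 17 terminal taxa in alphabetical order.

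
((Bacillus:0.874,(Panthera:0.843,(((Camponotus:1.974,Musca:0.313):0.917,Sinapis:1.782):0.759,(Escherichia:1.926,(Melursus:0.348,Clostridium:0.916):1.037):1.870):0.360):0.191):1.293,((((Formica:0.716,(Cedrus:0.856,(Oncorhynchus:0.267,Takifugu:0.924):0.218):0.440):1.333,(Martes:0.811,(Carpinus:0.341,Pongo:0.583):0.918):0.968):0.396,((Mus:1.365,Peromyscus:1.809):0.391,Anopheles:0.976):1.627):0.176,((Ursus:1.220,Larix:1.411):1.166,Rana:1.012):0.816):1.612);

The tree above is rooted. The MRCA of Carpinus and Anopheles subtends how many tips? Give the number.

The MRCA of Carpinus and Anopheles is the node subtending (((Formica,(Cedrus,(Oncorhynchus,Takifugu))),(Martes,(Carpinus,Pongo))),((Mus,Peromyscus),Anopheles)).
That clade contains 10 terminal taxa: Anopheles, Carpinus, Cedrus, Formica, Martes, Mus, Oncorhynchus, Peromyscus, Pongo, Takifugu.

10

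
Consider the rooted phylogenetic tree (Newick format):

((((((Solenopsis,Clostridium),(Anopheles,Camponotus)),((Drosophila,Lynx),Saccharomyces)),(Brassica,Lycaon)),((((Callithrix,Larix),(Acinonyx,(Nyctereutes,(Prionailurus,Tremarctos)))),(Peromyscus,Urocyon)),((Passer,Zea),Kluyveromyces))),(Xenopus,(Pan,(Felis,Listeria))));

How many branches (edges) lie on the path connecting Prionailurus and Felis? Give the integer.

12

The MRCA of Prionailurus and Felis is the root of the tree.
From Prionailurus up to that node: 8 branches. From Felis up to the same node: 4 branches. Total: 8 + 4 = 12.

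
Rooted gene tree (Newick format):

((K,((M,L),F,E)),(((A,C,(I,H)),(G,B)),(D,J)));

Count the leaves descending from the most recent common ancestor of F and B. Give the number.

The MRCA of F and B is the root, so the clade is the entire tree.
That clade contains 13 terminal taxa: A, B, C, D, E, F, G, H, I, J, K, L, M.

13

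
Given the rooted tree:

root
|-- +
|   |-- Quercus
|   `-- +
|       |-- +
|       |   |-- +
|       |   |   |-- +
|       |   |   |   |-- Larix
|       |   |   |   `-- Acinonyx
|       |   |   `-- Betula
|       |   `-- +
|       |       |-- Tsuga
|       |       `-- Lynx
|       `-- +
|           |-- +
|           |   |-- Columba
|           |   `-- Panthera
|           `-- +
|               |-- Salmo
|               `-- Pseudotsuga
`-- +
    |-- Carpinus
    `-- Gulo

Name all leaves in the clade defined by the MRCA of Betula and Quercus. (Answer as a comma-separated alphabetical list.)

Tracing Betula: it sits inside ((Larix,Acinonyx),Betula).
Tracing Quercus: it sits inside (Quercus,((((Larix,Acinonyx),Betula),(Tsuga,Lynx)),((Columba,Panthera),(Salmo,Pseudotsuga)))).
The smallest clade enclosing both is (Quercus,((((Larix,Acinonyx),Betula),(Tsuga,Lynx)),((Columba,Panthera),(Salmo,Pseudotsuga)))); the answer is its 10 terminal taxa in alphabetical order.

Acinonyx, Betula, Columba, Larix, Lynx, Panthera, Pseudotsuga, Quercus, Salmo, Tsuga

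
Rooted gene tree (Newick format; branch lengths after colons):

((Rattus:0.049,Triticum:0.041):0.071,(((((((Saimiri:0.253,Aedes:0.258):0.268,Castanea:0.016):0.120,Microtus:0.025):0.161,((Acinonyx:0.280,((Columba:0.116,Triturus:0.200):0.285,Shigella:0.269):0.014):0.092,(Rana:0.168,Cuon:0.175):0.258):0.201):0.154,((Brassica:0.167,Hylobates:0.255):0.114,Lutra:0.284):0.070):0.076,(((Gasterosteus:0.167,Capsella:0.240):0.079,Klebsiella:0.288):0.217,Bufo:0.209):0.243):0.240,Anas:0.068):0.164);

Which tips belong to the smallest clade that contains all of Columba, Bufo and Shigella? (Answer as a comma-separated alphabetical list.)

Acinonyx, Aedes, Brassica, Bufo, Capsella, Castanea, Columba, Cuon, Gasterosteus, Hylobates, Klebsiella, Lutra, Microtus, Rana, Saimiri, Shigella, Triturus

Tracing Columba: it sits inside (Columba,Triturus).
Tracing Bufo: it sits inside (((Gasterosteus,Capsella),Klebsiella),Bufo).
Tracing Shigella: it sits inside ((Columba,Triturus),Shigella).
The smallest clade enclosing all 3 is ((((((Saimiri,Aedes),Castanea),Microtus),((Acinonyx,((Columba,Triturus),Shigella)),(Rana,Cuon))),((Brassica,Hylobates),Lutra)),(((Gasterosteus,Capsella),Klebsiella),Bufo)); the answer is its 17 terminal taxa in alphabetical order.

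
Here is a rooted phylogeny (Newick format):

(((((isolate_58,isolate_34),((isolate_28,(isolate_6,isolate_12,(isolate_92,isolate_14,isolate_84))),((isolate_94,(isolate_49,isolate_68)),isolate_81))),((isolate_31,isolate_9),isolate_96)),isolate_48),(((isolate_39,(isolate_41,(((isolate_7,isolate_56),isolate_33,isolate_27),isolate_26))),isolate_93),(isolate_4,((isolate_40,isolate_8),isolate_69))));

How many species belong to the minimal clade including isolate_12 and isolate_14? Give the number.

5

The MRCA of isolate_12 and isolate_14 is the node subtending (isolate_6,isolate_12,(isolate_92,isolate_14,isolate_84)).
That clade contains 5 terminal taxa: isolate_12, isolate_14, isolate_6, isolate_84, isolate_92.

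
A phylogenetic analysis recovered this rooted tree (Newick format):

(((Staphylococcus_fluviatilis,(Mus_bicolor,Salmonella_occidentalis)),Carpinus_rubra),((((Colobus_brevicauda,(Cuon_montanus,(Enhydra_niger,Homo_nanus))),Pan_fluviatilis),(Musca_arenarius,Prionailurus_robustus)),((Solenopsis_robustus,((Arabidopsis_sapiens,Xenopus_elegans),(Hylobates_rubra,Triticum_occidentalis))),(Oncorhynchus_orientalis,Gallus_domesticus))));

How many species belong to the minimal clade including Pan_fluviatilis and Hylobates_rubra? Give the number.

The MRCA of Pan_fluviatilis and Hylobates_rubra is the node subtending ((((Colobus_brevicauda,(Cuon_montanus,(Enhydra_niger,Homo_nanus))),Pan_fluviatilis),(Musca_arenarius,Prionailurus_robustus)),((Solenopsis_robustus,((Arabidopsis_sapiens,Xenopus_elegans),(Hylobates_rubra,Triticum_occidentalis))),(Oncorhynchus_orientalis,Gallus_domesticus))).
That clade contains 14 terminal taxa: Arabidopsis_sapiens, Colobus_brevicauda, Cuon_montanus, Enhydra_niger, Gallus_domesticus, Homo_nanus, Hylobates_rubra, Musca_arenarius, Oncorhynchus_orientalis, Pan_fluviatilis, Prionailurus_robustus, Solenopsis_robustus, Triticum_occidentalis, Xenopus_elegans.

14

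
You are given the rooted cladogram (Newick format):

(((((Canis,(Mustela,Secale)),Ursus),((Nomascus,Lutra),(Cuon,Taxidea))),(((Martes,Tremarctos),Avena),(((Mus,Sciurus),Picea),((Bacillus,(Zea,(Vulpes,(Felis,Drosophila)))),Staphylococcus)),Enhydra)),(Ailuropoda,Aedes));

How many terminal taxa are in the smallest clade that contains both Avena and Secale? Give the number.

21

The MRCA of Avena and Secale is the node subtending ((((Canis,(Mustela,Secale)),Ursus),((Nomascus,Lutra),(Cuon,Taxidea))),(((Martes,Tremarctos),Avena),(((Mus,Sciurus),Picea),((Bacillus,(Zea,(Vulpes,(Felis,Drosophila)))),Staphylococcus)),Enhydra)).
That clade contains 21 terminal taxa: Avena, Bacillus, Canis, Cuon, Drosophila, Enhydra, Felis, Lutra, Martes, Mus, Mustela, Nomascus, Picea, Sciurus, Secale, Staphylococcus, Taxidea, Tremarctos, Ursus, Vulpes, Zea.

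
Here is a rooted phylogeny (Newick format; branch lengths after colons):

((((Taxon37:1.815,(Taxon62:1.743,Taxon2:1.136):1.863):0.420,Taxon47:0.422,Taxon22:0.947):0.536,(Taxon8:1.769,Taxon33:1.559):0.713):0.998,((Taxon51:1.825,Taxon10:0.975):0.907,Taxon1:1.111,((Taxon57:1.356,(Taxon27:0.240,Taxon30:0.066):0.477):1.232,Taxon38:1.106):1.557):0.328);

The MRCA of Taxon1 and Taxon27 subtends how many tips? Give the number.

7

The MRCA of Taxon1 and Taxon27 is the node subtending ((Taxon51,Taxon10),Taxon1,((Taxon57,(Taxon27,Taxon30)),Taxon38)).
That clade contains 7 terminal taxa: Taxon1, Taxon10, Taxon27, Taxon30, Taxon38, Taxon51, Taxon57.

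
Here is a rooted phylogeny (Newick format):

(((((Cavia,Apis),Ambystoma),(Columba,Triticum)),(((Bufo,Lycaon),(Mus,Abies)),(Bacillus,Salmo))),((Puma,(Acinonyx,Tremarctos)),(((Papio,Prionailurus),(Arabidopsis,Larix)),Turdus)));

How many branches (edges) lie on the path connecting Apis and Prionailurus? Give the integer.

The MRCA of Apis and Prionailurus is the root of the tree.
From Apis up to that node: 5 branches. From Prionailurus up to the same node: 5 branches. Total: 5 + 5 = 10.

10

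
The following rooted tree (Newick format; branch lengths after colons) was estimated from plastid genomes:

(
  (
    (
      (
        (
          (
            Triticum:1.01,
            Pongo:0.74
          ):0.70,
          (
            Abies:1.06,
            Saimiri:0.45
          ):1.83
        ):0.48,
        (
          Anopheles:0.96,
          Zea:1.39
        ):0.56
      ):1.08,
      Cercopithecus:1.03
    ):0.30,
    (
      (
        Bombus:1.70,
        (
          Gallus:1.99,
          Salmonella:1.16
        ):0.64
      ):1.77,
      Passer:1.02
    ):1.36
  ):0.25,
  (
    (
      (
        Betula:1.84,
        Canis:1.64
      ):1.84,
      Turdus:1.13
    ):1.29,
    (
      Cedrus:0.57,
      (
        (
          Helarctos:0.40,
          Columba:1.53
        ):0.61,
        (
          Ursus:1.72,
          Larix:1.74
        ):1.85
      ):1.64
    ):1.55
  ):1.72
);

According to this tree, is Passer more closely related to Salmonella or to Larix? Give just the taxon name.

Salmonella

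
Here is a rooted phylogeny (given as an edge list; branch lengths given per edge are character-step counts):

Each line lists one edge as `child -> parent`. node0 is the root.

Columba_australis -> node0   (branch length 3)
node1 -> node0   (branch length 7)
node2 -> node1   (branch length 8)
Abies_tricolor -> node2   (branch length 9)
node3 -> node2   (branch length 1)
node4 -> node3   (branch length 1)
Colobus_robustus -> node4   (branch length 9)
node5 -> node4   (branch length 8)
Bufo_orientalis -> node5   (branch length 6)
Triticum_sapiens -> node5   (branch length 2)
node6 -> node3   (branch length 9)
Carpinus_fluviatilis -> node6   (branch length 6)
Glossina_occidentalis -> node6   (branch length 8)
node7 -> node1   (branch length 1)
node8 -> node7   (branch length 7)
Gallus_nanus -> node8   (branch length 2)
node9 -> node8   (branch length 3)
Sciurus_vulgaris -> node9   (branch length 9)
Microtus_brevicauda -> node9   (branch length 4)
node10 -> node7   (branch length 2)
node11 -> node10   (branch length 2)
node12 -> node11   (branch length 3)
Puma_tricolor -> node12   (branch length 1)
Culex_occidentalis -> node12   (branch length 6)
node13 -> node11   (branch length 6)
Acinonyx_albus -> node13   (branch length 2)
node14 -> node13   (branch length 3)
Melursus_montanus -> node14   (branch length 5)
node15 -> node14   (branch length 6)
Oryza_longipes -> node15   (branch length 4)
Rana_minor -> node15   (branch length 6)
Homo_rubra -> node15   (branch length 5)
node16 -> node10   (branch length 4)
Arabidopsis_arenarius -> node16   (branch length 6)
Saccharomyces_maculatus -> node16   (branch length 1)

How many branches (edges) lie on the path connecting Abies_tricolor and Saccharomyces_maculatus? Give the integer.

6

The MRCA of Abies_tricolor and Saccharomyces_maculatus is the node subtending ((Abies_tricolor,((Colobus_robustus,(Bufo_orientalis,Triticum_sapiens)),(Carpinus_fluviatilis,Glossina_occidentalis))),((Gallus_nanus,(Sciurus_vulgaris,Microtus_brevicauda)),(((Puma_tricolor,Culex_occidentalis),(Acinonyx_albus,(Melursus_montanus,(Oryza_longipes,Rana_minor,Homo_rubra)))),(Arabidopsis_arenarius,Saccharomyces_maculatus)))).
From Abies_tricolor up to that node: 2 branches. From Saccharomyces_maculatus up to the same node: 4 branches. Total: 2 + 4 = 6.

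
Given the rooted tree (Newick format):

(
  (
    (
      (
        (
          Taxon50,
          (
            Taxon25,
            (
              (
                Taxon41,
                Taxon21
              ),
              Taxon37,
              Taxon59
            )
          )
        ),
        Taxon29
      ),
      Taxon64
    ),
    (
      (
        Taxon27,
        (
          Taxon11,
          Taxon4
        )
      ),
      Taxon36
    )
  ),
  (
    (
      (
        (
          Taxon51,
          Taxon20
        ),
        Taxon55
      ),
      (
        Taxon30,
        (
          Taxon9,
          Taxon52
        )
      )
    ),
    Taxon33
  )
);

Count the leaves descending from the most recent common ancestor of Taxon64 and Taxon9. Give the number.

19

The MRCA of Taxon64 and Taxon9 is the root, so the clade is the entire tree.
That clade contains 19 terminal taxa: Taxon11, Taxon20, Taxon21, Taxon25, Taxon27, Taxon29, Taxon30, Taxon33, Taxon36, Taxon37, Taxon4, Taxon41, Taxon50, Taxon51, Taxon52, Taxon55, Taxon59, Taxon64, Taxon9.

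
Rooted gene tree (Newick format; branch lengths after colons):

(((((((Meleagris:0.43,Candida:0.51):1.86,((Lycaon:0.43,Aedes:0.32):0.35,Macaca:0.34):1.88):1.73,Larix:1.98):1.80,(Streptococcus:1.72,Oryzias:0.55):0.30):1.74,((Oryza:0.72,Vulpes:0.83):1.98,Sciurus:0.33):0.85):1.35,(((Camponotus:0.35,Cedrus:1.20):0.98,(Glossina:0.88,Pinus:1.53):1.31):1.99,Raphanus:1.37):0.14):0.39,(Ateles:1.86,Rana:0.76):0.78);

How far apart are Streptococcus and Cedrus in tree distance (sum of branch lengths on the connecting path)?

The path runs Streptococcus → … → MRCA → … → Cedrus; the MRCA is the node subtending ((((((Meleagris,Candida),((Lycaon,Aedes),Macaca)),Larix),(Streptococcus,Oryzias)),((Oryza,Vulpes),Sciurus)),(((Camponotus,Cedrus),(Glossina,Pinus)),Raphanus)).
Branch lengths along that path: 1.72 + 0.30 + 1.74 + 1.35 + 0.14 + 1.99 + 0.98 + 1.20 = 9.42.

9.42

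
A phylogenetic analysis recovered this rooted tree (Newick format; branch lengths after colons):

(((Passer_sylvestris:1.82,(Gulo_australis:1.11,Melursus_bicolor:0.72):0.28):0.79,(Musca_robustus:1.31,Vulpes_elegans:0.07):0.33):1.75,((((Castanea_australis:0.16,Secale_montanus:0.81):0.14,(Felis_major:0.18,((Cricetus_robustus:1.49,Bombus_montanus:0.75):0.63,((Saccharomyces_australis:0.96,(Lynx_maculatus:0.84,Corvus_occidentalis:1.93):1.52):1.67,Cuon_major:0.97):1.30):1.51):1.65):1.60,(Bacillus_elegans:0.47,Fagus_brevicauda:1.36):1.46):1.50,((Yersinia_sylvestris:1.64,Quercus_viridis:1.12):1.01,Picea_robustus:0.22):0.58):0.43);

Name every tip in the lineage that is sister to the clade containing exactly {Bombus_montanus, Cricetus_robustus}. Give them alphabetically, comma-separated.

Corvus_occidentalis, Cuon_major, Lynx_maculatus, Saccharomyces_australis

The clade containing exactly {Bombus_montanus, Cricetus_robustus} attaches to the tree at the node subtending ((Cricetus_robustus,Bombus_montanus),((Saccharomyces_australis,(Lynx_maculatus,Corvus_occidentalis)),Cuon_major)).
The other lineage descending from that same node — the sister group — is ((Saccharomyces_australis,(Lynx_maculatus,Corvus_occidentalis)),Cuon_major); its 4 tips in alphabetical order are the answer.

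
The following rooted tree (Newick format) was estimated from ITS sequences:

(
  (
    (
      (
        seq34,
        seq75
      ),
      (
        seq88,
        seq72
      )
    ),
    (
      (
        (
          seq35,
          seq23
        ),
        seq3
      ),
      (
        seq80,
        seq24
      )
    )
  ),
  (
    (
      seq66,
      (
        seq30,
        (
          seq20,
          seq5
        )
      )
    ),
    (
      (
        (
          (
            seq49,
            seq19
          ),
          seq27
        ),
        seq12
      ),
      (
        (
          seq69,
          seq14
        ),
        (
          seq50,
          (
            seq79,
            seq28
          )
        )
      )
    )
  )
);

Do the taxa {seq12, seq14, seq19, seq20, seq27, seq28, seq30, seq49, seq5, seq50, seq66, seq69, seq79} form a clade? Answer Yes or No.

The most recent common ancestor of these taxa subtends ((seq66,(seq30,(seq20,seq5))),((((seq49,seq19),seq27),seq12),((seq69,seq14),(seq50,(seq79,seq28))))).
That clade has exactly 13 tips — every listed taxon and nothing else — so the group is monophyletic.

Yes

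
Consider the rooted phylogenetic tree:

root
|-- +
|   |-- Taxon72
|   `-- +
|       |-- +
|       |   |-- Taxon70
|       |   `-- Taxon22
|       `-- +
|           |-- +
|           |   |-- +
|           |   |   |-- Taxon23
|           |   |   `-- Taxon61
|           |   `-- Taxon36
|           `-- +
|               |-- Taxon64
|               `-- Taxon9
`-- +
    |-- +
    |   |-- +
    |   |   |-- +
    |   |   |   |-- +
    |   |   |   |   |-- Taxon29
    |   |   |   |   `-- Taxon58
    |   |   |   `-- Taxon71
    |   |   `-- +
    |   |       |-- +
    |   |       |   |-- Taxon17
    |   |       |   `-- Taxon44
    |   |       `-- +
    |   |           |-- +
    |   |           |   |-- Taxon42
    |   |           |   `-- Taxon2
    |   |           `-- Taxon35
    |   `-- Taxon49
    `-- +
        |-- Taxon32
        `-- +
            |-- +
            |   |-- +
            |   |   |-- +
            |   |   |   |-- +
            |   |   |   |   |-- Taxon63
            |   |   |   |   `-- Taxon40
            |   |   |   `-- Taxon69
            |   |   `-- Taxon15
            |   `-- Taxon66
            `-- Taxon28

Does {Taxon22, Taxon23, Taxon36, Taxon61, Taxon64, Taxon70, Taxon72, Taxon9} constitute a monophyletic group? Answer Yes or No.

Yes

The most recent common ancestor of these taxa subtends (Taxon72,((Taxon70,Taxon22),(((Taxon23,Taxon61),Taxon36),(Taxon64,Taxon9)))).
That clade has exactly 8 tips — every listed taxon and nothing else — so the group is monophyletic.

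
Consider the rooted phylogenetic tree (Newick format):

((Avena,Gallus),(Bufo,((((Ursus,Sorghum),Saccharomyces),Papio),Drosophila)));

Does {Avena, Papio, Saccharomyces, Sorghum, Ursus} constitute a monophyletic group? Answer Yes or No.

The MRCA of the listed taxa is the root, so the smallest clade containing them is the whole tree.
That clade also contains Bufo, Drosophila, Gallus, which are not in the proposed group, so the group is not monophyletic.

No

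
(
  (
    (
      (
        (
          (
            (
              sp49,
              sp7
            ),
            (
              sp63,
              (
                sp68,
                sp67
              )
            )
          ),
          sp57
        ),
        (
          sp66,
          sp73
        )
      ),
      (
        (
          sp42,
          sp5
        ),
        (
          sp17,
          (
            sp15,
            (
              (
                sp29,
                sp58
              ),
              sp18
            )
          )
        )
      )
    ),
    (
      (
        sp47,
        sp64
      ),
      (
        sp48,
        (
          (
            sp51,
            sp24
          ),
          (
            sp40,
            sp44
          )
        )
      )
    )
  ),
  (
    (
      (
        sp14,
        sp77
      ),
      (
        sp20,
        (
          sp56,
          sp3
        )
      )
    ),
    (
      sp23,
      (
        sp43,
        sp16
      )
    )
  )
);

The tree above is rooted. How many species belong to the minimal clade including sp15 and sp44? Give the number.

The MRCA of sp15 and sp44 is the node subtending ((((((sp49,sp7),(sp63,(sp68,sp67))),sp57),(sp66,sp73)),((sp42,sp5),(sp17,(sp15,((sp29,sp58),sp18))))),((sp47,sp64),(sp48,((sp51,sp24),(sp40,sp44))))).
That clade contains 22 terminal taxa: sp15, sp17, sp18, sp24, sp29, sp40, sp42, sp44, sp47, sp48, sp49, sp5, sp51, sp57, sp58, sp63, sp64, sp66, sp67, sp68, sp7, sp73.

22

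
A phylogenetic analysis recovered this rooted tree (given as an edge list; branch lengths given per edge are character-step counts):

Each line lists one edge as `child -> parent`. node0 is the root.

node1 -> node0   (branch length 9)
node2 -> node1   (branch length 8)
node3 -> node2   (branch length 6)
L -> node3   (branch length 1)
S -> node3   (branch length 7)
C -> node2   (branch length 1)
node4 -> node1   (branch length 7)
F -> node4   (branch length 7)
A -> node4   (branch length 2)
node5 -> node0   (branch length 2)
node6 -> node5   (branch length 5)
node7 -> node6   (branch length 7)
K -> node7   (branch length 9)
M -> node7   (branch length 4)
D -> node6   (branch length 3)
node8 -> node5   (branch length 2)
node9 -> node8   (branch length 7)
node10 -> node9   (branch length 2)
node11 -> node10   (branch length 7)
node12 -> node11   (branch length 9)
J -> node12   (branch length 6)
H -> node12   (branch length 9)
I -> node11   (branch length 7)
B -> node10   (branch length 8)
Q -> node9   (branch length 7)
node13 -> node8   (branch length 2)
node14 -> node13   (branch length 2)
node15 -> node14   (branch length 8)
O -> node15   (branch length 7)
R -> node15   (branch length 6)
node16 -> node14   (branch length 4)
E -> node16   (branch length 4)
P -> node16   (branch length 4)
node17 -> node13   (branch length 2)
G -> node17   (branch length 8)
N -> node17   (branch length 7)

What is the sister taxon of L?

S

L attaches to the tree at the node subtending (L,S).
The other lineage descending from that same node — the sister group — is the single tip S.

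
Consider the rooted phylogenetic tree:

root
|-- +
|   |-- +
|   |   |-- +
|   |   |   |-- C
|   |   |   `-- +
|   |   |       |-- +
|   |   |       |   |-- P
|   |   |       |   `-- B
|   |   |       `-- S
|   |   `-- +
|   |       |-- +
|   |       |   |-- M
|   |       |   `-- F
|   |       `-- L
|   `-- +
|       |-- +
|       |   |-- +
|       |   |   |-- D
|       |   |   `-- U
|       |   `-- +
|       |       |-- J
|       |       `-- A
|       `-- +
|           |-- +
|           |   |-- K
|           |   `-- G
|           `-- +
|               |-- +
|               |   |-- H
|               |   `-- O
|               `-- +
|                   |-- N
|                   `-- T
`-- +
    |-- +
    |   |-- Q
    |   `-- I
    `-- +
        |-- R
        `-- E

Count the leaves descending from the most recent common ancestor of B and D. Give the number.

17

The MRCA of B and D is the node subtending (((C,((P,B),S)),((M,F),L)),(((D,U),(J,A)),((K,G),((H,O),(N,T))))).
That clade contains 17 terminal taxa: A, B, C, D, F, G, H, J, K, L, M, N, O, P, S, T, U.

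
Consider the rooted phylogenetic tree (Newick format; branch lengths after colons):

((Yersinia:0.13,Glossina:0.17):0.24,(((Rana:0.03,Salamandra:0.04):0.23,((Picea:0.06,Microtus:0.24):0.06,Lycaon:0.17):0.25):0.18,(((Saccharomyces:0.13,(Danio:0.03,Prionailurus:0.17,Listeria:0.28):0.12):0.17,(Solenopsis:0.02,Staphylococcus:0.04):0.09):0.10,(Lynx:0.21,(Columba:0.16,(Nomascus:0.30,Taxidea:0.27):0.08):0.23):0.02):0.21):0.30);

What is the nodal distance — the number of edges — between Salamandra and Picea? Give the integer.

The MRCA of Salamandra and Picea is the node subtending ((Rana,Salamandra),((Picea,Microtus),Lycaon)).
From Salamandra up to that node: 2 branches. From Picea up to the same node: 3 branches. Total: 2 + 3 = 5.

5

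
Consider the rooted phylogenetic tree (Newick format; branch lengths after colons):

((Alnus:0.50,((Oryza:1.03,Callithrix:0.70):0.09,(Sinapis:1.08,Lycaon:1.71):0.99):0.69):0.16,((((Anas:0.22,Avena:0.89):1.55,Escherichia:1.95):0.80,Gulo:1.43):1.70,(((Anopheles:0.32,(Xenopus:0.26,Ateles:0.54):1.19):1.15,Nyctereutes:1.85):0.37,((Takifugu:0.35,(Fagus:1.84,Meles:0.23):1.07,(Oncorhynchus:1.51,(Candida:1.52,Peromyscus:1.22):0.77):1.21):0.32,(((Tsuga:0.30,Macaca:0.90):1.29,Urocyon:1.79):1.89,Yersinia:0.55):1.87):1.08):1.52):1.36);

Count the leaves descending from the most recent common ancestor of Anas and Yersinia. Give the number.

The MRCA of Anas and Yersinia is the node subtending ((((Anas,Avena),Escherichia),Gulo),(((Anopheles,(Xenopus,Ateles)),Nyctereutes),((Takifugu,(Fagus,Meles),(Oncorhynchus,(Candida,Peromyscus))),(((Tsuga,Macaca),Urocyon),Yersinia)))).
That clade contains 18 terminal taxa: Anas, Anopheles, Ateles, Avena, Candida, Escherichia, Fagus, Gulo, Macaca, Meles, Nyctereutes, Oncorhynchus, Peromyscus, Takifugu, Tsuga, Urocyon, Xenopus, Yersinia.

18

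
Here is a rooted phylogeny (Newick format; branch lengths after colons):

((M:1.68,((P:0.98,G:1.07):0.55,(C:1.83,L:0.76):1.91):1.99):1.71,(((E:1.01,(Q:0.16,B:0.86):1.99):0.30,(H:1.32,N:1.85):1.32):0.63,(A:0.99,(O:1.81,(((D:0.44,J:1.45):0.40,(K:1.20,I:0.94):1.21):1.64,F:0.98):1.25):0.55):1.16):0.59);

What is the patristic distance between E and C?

The path runs E → … → MRCA → … → C; the MRCA is the root of the tree.
Branch lengths along that path: 1.01 + 0.30 + 0.63 + 0.59 + 1.71 + 1.99 + 1.91 + 1.83 = 9.97.

9.97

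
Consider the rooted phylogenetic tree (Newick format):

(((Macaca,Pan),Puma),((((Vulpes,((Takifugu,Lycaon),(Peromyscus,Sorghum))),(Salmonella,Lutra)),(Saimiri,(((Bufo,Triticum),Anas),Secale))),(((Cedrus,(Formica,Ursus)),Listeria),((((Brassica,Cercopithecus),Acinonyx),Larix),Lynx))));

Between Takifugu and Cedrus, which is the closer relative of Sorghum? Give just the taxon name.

Takifugu

The MRCA of Sorghum and Takifugu subtends ((Takifugu,Lycaon),(Peromyscus,Sorghum)) (4 taxa).
The MRCA of Sorghum and Cedrus subtends ((((Vulpes,((Takifugu,Lycaon),(Peromyscus,Sorghum))),(Salmonella,Lutra)),(Saimiri,(((Bufo,Triticum),Anas),Secale))),(((Cedrus,(Formica,Ursus)),Listeria),((((Brassica,Cercopithecus),Acinonyx),Larix),Lynx))) (21 taxa).
The first is nested inside the second, so Sorghum shares a more recent common ancestor with Takifugu.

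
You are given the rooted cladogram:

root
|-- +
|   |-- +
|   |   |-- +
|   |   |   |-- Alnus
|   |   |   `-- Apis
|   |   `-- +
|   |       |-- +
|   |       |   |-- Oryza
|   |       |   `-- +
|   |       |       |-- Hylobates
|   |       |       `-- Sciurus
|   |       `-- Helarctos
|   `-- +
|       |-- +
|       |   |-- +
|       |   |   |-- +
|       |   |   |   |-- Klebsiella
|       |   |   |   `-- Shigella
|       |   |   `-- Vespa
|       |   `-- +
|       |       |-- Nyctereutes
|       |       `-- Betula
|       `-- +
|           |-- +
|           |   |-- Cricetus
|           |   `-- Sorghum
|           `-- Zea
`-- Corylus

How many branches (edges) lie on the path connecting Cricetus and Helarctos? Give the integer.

7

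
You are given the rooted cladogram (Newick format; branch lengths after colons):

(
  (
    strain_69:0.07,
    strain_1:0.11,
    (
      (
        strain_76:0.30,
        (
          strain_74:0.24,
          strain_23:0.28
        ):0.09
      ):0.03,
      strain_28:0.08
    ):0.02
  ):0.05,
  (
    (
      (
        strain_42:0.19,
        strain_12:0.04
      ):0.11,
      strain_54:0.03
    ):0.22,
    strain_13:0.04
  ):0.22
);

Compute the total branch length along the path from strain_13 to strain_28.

0.41

The path runs strain_13 → … → MRCA → … → strain_28; the MRCA is the root of the tree.
Branch lengths along that path: 0.04 + 0.22 + 0.05 + 0.02 + 0.08 = 0.41.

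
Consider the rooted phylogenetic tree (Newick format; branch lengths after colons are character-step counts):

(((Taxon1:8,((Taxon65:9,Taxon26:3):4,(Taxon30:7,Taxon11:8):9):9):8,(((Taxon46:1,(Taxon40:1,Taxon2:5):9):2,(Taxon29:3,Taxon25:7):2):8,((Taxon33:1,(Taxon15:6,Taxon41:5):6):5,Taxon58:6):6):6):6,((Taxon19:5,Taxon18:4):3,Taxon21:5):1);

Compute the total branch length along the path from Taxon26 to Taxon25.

47

The path runs Taxon26 → … → MRCA → … → Taxon25; the MRCA is the node subtending ((Taxon1,((Taxon65,Taxon26),(Taxon30,Taxon11))),(((Taxon46,(Taxon40,Taxon2)),(Taxon29,Taxon25)),((Taxon33,(Taxon15,Taxon41)),Taxon58))).
Branch lengths along that path: 3 + 4 + 9 + 8 + 6 + 8 + 2 + 7 = 47.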